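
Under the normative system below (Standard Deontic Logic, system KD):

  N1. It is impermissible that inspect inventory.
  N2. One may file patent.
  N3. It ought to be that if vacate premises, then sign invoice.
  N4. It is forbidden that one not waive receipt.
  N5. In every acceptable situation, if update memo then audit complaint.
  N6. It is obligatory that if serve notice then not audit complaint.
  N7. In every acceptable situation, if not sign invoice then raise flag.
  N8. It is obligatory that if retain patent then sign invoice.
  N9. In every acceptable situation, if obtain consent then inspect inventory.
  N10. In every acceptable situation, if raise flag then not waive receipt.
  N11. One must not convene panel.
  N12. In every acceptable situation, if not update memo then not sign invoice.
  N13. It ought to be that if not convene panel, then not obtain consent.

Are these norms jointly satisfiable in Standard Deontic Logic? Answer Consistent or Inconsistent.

Premise 9 is O(obtain_consent → inspect_inventory), but O(obtain_consent) is not derivable from the premises, so it does not yield O(inspect_inventory).
So O(inspect_inventory) is not derivable, and the apparent clash with O(¬inspect_inventory) does not arise.
A world satisfying every obligation exists (e.g. audit_complaint=true, convene_panel=false, file_patent=false, inspect_inventory=false, obtain_consent=false, raise_flag=false, retain_patent=false, serve_notice=false, sign_invoice=true, update_memo=true, vacate_premises=false, waive_receipt=true); no atom is both obligatory and forbidden, so the set is consistent.

Consistent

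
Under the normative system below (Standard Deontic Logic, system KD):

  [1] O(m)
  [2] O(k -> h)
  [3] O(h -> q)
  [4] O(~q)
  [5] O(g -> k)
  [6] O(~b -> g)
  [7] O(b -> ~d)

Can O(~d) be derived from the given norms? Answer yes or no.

From premise 4 we have O(~q).
The contrapositive of premise 3 (O(h -> q)) is O(~q -> ~h), and O(~q) is already established, so O(~h).
Premise 2, O(k -> h), contraposes to O(~h -> ~k); with O(~h) we get O(~k).
Premise 5 is O(g -> k); contrapositively O(~k -> ~g). Since O(~k) holds, K gives O(~g).
Premise 6, O(~b -> g), contraposes to O(~g -> b); with O(~g) we get O(b).
Applying K to premise 7 (O(b -> ~d)) and O(b) yields O(~d).
Premise 1 does not contribute to this derivation.
So O(~d) follows.

Yes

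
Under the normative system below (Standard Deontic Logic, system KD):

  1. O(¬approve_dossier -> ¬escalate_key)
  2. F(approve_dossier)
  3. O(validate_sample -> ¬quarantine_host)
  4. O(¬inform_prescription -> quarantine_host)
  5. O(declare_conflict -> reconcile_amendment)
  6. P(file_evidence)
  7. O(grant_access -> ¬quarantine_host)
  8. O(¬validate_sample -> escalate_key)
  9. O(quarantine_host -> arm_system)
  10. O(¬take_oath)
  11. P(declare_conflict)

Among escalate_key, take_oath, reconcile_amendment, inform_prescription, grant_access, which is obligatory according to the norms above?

F(approve_dossier) at premise 2 means O(¬approve_dossier).
With premise 1, O(¬approve_dossier -> ¬escalate_key), the K-axiom yields O(¬escalate_key).
Premise 8 is O(¬validate_sample -> escalate_key); contrapositively O(¬escalate_key -> validate_sample). Since O(¬escalate_key) holds, K gives O(validate_sample).
Applying K to premise 3 (O(validate_sample -> ¬quarantine_host)) and O(validate_sample) yields O(¬quarantine_host).
Premise 4, O(¬inform_prescription -> quarantine_host), contraposes to O(¬quarantine_host -> inform_prescription); with O(¬quarantine_host) we get O(inform_prescription).
So O(inform_prescription) holds — inform_prescription is obligatory. None of the other listed options is made obligatory by any chain of premises.

inform_prescription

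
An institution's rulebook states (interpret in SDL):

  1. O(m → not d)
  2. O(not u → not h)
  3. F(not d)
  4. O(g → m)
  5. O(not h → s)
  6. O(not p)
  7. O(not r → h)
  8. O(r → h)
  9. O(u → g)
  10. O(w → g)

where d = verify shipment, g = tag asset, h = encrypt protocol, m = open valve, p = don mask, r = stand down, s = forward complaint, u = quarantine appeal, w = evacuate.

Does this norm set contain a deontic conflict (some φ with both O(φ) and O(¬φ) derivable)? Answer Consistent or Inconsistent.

By case analysis on r: premise 8 gives O(r → h) and premise 7 gives O(not r → h), so O(h) either way.
The contrapositive of premise 2 (O(not u → not h)) is O(h → u), and O(h) is already established, so O(u).
Applying K to premise 9 (O(u → g)) and O(u) yields O(g).
From O(g) and premise 4, O(g → m), we obtain O(m).
Premise 1 is O(m → not d); since O(m), deontic closure gives O(not d).
But premise 3, F(not d), means O(d).
We now have both O(not d) and O(d) — d is simultaneously obligatory and forbidden, violating the D-axiom.

Inconsistent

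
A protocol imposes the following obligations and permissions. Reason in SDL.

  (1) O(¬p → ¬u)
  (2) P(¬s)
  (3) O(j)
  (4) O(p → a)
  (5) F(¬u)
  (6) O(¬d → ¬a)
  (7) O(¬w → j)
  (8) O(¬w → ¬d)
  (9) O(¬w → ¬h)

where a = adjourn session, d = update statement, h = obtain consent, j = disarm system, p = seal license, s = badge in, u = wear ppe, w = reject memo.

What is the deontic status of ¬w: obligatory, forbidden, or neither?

Forbidden

F(¬u) at premise 5 means O(u).
Premise 1, O(¬p → ¬u), contraposes to O(u → p); with O(u) we get O(p).
With premise 4, O(p → a), the K-axiom yields O(a).
The contrapositive of premise 6 (O(¬d → ¬a)) is O(a → d), and O(a) is already established, so O(d).
The contrapositive of premise 8 (O(¬w → ¬d)) is O(d → w), and O(d) is already established, so O(w).
Premises 2, 3, 7, 9 do not contribute to this derivation.
Thus O(w), which is F(¬w): ¬w is forbidden.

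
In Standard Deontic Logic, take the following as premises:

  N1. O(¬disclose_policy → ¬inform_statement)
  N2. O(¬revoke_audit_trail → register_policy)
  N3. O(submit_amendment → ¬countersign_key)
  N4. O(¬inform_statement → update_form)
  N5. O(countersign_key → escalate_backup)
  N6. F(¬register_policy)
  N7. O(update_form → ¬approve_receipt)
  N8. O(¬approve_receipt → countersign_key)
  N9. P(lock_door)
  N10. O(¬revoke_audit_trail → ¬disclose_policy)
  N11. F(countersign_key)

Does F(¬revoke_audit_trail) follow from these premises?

Yes

Premise 11, F(countersign_key), is equivalent to O(¬countersign_key).
Premise 8, O(¬approve_receipt → countersign_key), contraposes to O(¬countersign_key → approve_receipt); with O(¬countersign_key) we get O(approve_receipt).
Premise 7 is O(update_form → ¬approve_receipt); contrapositively O(approve_receipt → ¬update_form). Since O(approve_receipt) holds, K gives O(¬update_form).
Premise 4, O(¬inform_statement → update_form), contraposes to O(¬update_form → inform_statement); with O(¬update_form) we get O(inform_statement).
The contrapositive of premise 1 (O(¬disclose_policy → ¬inform_statement)) is O(inform_statement → disclose_policy), and O(inform_statement) is already established, so O(disclose_policy).
Premise 10 is O(¬revoke_audit_trail → ¬disclose_policy); contrapositively O(disclose_policy → revoke_audit_trail). Since O(disclose_policy) holds, K gives O(revoke_audit_trail).
Premises 2, 3, 5, 6, 9 do not contribute to this derivation.
So O(revoke_audit_trail) holds, i.e. F(¬revoke_audit_trail). The claim follows.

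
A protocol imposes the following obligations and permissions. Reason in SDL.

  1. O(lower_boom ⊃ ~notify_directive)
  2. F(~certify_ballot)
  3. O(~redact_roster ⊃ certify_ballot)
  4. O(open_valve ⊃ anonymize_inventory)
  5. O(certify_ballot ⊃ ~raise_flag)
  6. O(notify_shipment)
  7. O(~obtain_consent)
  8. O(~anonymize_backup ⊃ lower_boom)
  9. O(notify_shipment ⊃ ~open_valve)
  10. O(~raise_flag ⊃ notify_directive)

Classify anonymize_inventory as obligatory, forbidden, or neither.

Neither

Premise 4 is O(open_valve ⊃ anonymize_inventory), but O(open_valve) is not derivable from the premises, so it does not yield O(anonymize_inventory).
No premise or chain of K-axiom applications forces O(anonymize_inventory), and none forces O(~anonymize_inventory). So anonymize_inventory is neither obligatory nor forbidden under these norms.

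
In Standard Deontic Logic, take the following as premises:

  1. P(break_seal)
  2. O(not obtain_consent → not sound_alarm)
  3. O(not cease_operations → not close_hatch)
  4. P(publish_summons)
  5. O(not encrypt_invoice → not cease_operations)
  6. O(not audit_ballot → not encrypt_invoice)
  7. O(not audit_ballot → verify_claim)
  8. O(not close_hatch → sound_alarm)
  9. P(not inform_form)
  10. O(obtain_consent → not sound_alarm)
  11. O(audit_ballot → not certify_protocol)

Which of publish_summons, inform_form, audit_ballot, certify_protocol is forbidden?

certify_protocol

Premises 10 and 2 are O(obtain_consent → not sound_alarm) and O(not obtain_consent → not sound_alarm); every ideal world satisfies obtain_consent or not obtain_consent, so in either case not sound_alarm holds — hence O(not sound_alarm).
Premise 8 is O(not close_hatch → sound_alarm); contrapositively O(not sound_alarm → close_hatch). Since O(not sound_alarm) holds, K gives O(close_hatch).
Premise 3 is O(not cease_operations → not close_hatch); contrapositively O(close_hatch → cease_operations). Since O(close_hatch) holds, K gives O(cease_operations).
Premise 5 is O(not encrypt_invoice → not cease_operations); contrapositively O(cease_operations → encrypt_invoice). Since O(cease_operations) holds, K gives O(encrypt_invoice).
Premise 6 is O(not audit_ballot → not encrypt_invoice); contrapositively O(encrypt_invoice → audit_ballot). Since O(encrypt_invoice) holds, K gives O(audit_ballot).
Applying K to premise 11 (O(audit_ballot → not certify_protocol)) and O(audit_ballot) yields O(not certify_protocol).
So O(not certify_protocol) holds, i.e. certify_protocol is forbidden. None of the other listed options is forbidden under the premises.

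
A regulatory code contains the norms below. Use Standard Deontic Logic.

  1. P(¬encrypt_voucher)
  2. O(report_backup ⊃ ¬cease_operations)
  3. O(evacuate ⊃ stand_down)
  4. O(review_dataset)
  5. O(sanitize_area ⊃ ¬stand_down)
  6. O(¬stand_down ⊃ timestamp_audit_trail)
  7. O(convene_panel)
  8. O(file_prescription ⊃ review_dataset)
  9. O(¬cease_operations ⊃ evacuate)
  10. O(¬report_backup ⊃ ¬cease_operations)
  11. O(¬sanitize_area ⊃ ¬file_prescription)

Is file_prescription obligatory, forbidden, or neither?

Forbidden

Premises 2 and 10 are O(report_backup ⊃ ¬cease_operations) and O(¬report_backup ⊃ ¬cease_operations); every ideal world satisfies report_backup or ¬report_backup, so in either case ¬cease_operations holds — hence O(¬cease_operations).
Premise 9 is O(¬cease_operations ⊃ evacuate); since O(¬cease_operations), deontic closure gives O(evacuate).
Premise 3 is O(evacuate ⊃ stand_down); since O(evacuate), deontic closure gives O(stand_down).
Premise 5, O(sanitize_area ⊃ ¬stand_down), contraposes to O(stand_down ⊃ ¬sanitize_area); with O(stand_down) we get O(¬sanitize_area).
With premise 11, O(¬sanitize_area ⊃ ¬file_prescription), the K-axiom yields O(¬file_prescription).
Premises 1, 4, 6, 7, 8 do not contribute to this derivation.
Thus O(¬file_prescription), which is F(file_prescription): file_prescription is forbidden.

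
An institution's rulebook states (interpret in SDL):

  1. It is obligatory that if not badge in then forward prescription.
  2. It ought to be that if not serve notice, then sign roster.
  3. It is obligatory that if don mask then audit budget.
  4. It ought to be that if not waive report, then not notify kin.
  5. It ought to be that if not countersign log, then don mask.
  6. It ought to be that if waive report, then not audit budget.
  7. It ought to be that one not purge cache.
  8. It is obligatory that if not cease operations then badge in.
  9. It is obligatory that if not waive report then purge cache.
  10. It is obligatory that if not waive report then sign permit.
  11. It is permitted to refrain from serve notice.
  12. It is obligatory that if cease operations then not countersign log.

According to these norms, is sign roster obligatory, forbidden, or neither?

Premise 2 is O(¬serve_notice → sign_roster), but O(¬serve_notice) is not derivable from the premises (the permission P(¬serve_notice) asserts only ¬O(serve_notice), not O(¬serve_notice)), so it does not yield O(sign_roster).
No premise or chain of K-axiom applications forces O(sign_roster), and none forces O(¬sign_roster). So sign_roster is neither obligatory nor forbidden under these norms.

Neither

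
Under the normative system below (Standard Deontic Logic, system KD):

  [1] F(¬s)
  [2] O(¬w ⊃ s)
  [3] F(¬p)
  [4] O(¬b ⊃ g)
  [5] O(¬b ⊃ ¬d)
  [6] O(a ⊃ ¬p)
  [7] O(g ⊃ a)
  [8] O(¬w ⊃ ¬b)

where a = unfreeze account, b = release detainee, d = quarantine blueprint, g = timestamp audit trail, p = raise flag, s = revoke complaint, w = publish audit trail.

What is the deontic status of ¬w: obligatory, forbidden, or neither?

Forbidden

Premise 3, F(¬p), is equivalent to O(p).
Premise 6, O(a ⊃ ¬p), contraposes to O(p ⊃ ¬a); with O(p) we get O(¬a).
The contrapositive of premise 7 (O(g ⊃ a)) is O(¬a ⊃ ¬g), and O(¬a) is already established, so O(¬g).
Premise 4 is O(¬b ⊃ g); contrapositively O(¬g ⊃ b). Since O(¬g) holds, K gives O(b).
Premise 8, O(¬w ⊃ ¬b), contraposes to O(b ⊃ w); with O(b) we get O(w).
Premises 1, 2, 5 do not contribute to this derivation.
Thus O(w), which is F(¬w): ¬w is forbidden.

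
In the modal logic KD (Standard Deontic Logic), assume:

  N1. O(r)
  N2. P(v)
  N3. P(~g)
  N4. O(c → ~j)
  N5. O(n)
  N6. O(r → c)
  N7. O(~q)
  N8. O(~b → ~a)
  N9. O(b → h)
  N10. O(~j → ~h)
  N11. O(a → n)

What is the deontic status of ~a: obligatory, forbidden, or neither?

Obligatory

Premise 1 gives O(r).
Applying K to premise 6 (O(r → c)) and O(r) yields O(c).
With premise 4, O(c → ~j), the K-axiom yields O(~j).
Premise 10 is O(~j → ~h); since O(~j), deontic closure gives O(~h).
Premise 9, O(b → h), contraposes to O(~h → ~b); with O(~h) we get O(~b).
Premise 8 is O(~b → ~a); since O(~b), deontic closure gives O(~a).
Premises 2, 3, 5, 7, 11 do not contribute to this derivation.
Hence ~a is obligatory.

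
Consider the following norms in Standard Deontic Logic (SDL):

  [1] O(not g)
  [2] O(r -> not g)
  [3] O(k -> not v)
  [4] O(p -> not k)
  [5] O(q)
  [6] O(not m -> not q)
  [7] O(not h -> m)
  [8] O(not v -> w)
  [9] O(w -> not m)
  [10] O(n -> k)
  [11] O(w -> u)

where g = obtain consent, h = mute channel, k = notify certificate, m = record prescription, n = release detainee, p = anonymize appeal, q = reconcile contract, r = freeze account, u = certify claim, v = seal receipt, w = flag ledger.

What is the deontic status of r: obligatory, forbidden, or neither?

Neither

Premise 2 is O(r -> not g); even if O(not g) held, inferring O(r) would be affirming the consequent — invalid.
No premise or chain of K-axiom applications forces O(r), and none forces O(not r). So r is neither obligatory nor forbidden under these norms.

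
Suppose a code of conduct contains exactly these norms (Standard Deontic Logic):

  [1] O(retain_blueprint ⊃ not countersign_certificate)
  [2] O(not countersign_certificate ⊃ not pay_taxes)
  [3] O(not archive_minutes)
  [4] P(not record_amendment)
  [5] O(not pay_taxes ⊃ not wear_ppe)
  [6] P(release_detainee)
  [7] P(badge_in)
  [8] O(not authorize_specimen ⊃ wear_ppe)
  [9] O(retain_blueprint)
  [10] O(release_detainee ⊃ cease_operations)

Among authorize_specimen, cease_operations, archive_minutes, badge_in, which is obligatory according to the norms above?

Premise 9 states O(retain_blueprint) outright.
With premise 1, O(retain_blueprint ⊃ not countersign_certificate), the K-axiom yields O(not countersign_certificate).
Premise 2 is O(not countersign_certificate ⊃ not pay_taxes); since O(not countersign_certificate), deontic closure gives O(not pay_taxes).
From O(not pay_taxes) and premise 5, O(not pay_taxes ⊃ not wear_ppe), we obtain O(not wear_ppe).
Premise 8, O(not authorize_specimen ⊃ wear_ppe), contraposes to O(not wear_ppe ⊃ authorize_specimen); with O(not wear_ppe) we get O(authorize_specimen).
So O(authorize_specimen) holds — authorize_specimen is obligatory. None of the other listed options is made obligatory by any chain of premises.

authorize_specimen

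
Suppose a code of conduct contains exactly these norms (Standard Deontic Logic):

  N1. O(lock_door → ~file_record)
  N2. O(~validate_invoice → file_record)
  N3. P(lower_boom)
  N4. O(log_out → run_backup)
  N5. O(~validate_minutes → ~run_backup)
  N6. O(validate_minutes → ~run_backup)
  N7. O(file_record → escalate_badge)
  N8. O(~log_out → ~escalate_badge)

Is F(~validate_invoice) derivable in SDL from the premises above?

By case analysis on ~validate_minutes: premise 5 gives O(~validate_minutes → ~run_backup) and premise 6 gives O(validate_minutes → ~run_backup), so O(~run_backup) either way.
The contrapositive of premise 4 (O(log_out → run_backup)) is O(~run_backup → ~log_out), and O(~run_backup) is already established, so O(~log_out).
Applying K to premise 8 (O(~log_out → ~escalate_badge)) and O(~log_out) yields O(~escalate_badge).
Premise 7, O(file_record → escalate_badge), contraposes to O(~escalate_badge → ~file_record); with O(~escalate_badge) we get O(~file_record).
The contrapositive of premise 2 (O(~validate_invoice → file_record)) is O(~file_record → validate_invoice), and O(~file_record) is already established, so O(validate_invoice).
Premises 1, 3 do not contribute to this derivation.
So O(validate_invoice) holds, i.e. F(~validate_invoice). The claim follows.

Yes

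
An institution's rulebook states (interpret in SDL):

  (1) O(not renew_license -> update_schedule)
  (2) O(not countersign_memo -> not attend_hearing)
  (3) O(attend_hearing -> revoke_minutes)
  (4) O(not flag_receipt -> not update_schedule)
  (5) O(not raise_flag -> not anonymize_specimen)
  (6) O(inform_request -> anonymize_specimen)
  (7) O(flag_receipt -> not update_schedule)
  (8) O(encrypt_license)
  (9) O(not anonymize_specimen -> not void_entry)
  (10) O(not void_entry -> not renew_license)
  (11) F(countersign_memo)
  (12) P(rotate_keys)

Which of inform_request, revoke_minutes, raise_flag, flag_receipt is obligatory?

raise_flag

Premises 4 and 7 cover both cases: O(not flag_receipt -> not update_schedule) and O(flag_receipt -> not update_schedule). Since not flag_receipt ∨ flag_receipt is a tautology, O(not update_schedule) follows.
The contrapositive of premise 1 (O(not renew_license -> update_schedule)) is O(not update_schedule -> renew_license), and O(not update_schedule) is already established, so O(renew_license).
Premise 10 is O(not void_entry -> not renew_license); contrapositively O(renew_license -> void_entry). Since O(renew_license) holds, K gives O(void_entry).
The contrapositive of premise 9 (O(not anonymize_specimen -> not void_entry)) is O(void_entry -> anonymize_specimen), and O(void_entry) is already established, so O(anonymize_specimen).
Premise 5, O(not raise_flag -> not anonymize_specimen), contraposes to O(anonymize_specimen -> raise_flag); with O(anonymize_specimen) we get O(raise_flag).
So O(raise_flag) holds — raise_flag is obligatory. None of the other listed options is made obligatory by any chain of premises.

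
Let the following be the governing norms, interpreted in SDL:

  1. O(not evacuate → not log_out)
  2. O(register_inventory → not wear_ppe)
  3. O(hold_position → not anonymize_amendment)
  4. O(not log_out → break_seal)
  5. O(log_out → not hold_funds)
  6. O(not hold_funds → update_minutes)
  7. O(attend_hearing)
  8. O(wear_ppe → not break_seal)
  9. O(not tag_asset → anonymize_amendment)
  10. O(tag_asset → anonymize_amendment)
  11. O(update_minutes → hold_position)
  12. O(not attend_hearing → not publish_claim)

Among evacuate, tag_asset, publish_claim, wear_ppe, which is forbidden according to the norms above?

wear_ppe

Premises 9 and 10 cover both cases: O(not tag_asset → anonymize_amendment) and O(tag_asset → anonymize_amendment). Since not tag_asset ∨ tag_asset is a tautology, O(anonymize_amendment) follows.
Premise 3 is O(hold_position → not anonymize_amendment); contrapositively O(anonymize_amendment → not hold_position). Since O(anonymize_amendment) holds, K gives O(not hold_position).
Premise 11, O(update_minutes → hold_position), contraposes to O(not hold_position → not update_minutes); with O(not hold_position) we get O(not update_minutes).
Premise 6, O(not hold_funds → update_minutes), contraposes to O(not update_minutes → hold_funds); with O(not update_minutes) we get O(hold_funds).
The contrapositive of premise 5 (O(log_out → not hold_funds)) is O(hold_funds → not log_out), and O(hold_funds) is already established, so O(not log_out).
Premise 4 is O(not log_out → break_seal); since O(not log_out), deontic closure gives O(break_seal).
Premise 8, O(wear_ppe → not break_seal), contraposes to O(break_seal → not wear_ppe); with O(break_seal) we get O(not wear_ppe).
So O(not wear_ppe) holds, i.e. wear_ppe is forbidden. None of the other listed options is forbidden under the premises.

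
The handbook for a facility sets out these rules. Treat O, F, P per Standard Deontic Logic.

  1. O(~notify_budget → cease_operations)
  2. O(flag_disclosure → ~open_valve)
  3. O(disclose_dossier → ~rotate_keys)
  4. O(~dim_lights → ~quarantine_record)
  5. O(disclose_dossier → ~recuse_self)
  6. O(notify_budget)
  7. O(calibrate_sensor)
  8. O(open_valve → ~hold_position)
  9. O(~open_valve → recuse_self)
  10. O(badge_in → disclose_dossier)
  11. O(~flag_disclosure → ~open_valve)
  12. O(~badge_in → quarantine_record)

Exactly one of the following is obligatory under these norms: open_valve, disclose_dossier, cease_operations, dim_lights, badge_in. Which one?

dim_lights

Premises 11 and 2 cover both cases: O(~flag_disclosure → ~open_valve) and O(flag_disclosure → ~open_valve). Since ~flag_disclosure ∨ flag_disclosure is a tautology, O(~open_valve) follows.
Premise 9 is O(~open_valve → recuse_self); since O(~open_valve), deontic closure gives O(recuse_self).
The contrapositive of premise 5 (O(disclose_dossier → ~recuse_self)) is O(recuse_self → ~disclose_dossier), and O(recuse_self) is already established, so O(~disclose_dossier).
Premise 10, O(badge_in → disclose_dossier), contraposes to O(~disclose_dossier → ~badge_in); with O(~disclose_dossier) we get O(~badge_in).
Applying K to premise 12 (O(~badge_in → quarantine_record)) and O(~badge_in) yields O(quarantine_record).
The contrapositive of premise 4 (O(~dim_lights → ~quarantine_record)) is O(quarantine_record → dim_lights), and O(quarantine_record) is already established, so O(dim_lights).
So O(dim_lights) holds — dim_lights is obligatory. None of the other listed options is made obligatory by any chain of premises.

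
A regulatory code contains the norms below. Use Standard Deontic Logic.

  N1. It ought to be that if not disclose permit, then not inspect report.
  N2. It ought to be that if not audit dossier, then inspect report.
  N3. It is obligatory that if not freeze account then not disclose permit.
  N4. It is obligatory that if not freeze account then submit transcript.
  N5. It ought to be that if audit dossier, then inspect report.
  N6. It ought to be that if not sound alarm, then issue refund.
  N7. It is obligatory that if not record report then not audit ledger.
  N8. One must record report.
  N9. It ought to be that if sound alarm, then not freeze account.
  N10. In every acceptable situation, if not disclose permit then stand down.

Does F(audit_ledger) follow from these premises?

Premise 7 is O(¬record_report → ¬audit_ledger), but O(¬record_report) is not derivable from the premises, so it does not yield O(¬audit_ledger).
No other premise forces O(¬audit_ledger). An ideal world satisfying every premise can still have audit_ledger true, so F(audit_ledger) is not derivable.

No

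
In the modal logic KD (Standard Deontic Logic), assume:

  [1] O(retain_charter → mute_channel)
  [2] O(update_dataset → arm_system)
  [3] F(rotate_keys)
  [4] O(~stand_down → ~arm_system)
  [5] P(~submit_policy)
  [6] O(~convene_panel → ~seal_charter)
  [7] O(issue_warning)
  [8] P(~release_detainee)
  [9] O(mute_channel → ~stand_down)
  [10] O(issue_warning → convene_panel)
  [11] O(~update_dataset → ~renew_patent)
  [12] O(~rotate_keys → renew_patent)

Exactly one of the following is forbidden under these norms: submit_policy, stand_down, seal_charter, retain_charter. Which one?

retain_charter

Premise 3, F(rotate_keys), is equivalent to O(~rotate_keys).
With premise 12, O(~rotate_keys → renew_patent), the K-axiom yields O(renew_patent).
Premise 11 is O(~update_dataset → ~renew_patent); contrapositively O(renew_patent → update_dataset). Since O(renew_patent) holds, K gives O(update_dataset).
From O(update_dataset) and premise 2, O(update_dataset → arm_system), we obtain O(arm_system).
The contrapositive of premise 4 (O(~stand_down → ~arm_system)) is O(arm_system → stand_down), and O(arm_system) is already established, so O(stand_down).
Premise 9, O(mute_channel → ~stand_down), contraposes to O(stand_down → ~mute_channel); with O(stand_down) we get O(~mute_channel).
The contrapositive of premise 1 (O(retain_charter → mute_channel)) is O(~mute_channel → ~retain_charter), and O(~mute_channel) is already established, so O(~retain_charter).
So O(~retain_charter) holds, i.e. retain_charter is forbidden. None of the other listed options is forbidden under the premises.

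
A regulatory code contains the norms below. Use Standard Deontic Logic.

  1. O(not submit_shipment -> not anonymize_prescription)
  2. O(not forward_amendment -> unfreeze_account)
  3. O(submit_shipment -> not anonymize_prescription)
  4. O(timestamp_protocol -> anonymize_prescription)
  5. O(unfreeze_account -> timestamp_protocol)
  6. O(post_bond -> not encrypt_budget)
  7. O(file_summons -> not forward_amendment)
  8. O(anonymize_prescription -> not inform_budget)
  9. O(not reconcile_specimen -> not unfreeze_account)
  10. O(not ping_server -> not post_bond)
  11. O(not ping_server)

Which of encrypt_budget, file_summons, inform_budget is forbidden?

file_summons

By case analysis on submit_shipment: premise 3 gives O(submit_shipment -> not anonymize_prescription) and premise 1 gives O(not submit_shipment -> not anonymize_prescription), so O(not anonymize_prescription) either way.
Premise 4, O(timestamp_protocol -> anonymize_prescription), contraposes to O(not anonymize_prescription -> not timestamp_protocol); with O(not anonymize_prescription) we get O(not timestamp_protocol).
Premise 5 is O(unfreeze_account -> timestamp_protocol); contrapositively O(not timestamp_protocol -> not unfreeze_account). Since O(not timestamp_protocol) holds, K gives O(not unfreeze_account).
Premise 2 is O(not forward_amendment -> unfreeze_account); contrapositively O(not unfreeze_account -> forward_amendment). Since O(not unfreeze_account) holds, K gives O(forward_amendment).
Premise 7 is O(file_summons -> not forward_amendment); contrapositively O(forward_amendment -> not file_summons). Since O(forward_amendment) holds, K gives O(not file_summons).
So O(not file_summons) holds, i.e. file_summons is forbidden. None of the other listed options is forbidden under the premises.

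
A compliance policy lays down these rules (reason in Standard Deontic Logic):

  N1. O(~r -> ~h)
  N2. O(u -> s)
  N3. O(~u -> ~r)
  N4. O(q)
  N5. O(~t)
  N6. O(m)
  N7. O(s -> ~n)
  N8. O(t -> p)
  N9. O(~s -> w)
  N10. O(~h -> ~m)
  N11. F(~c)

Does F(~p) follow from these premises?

Premise 8 is O(t -> p), but O(t) is not derivable from the premises, so it does not yield O(p).
No other premise forces O(p). An ideal world satisfying every premise can still have ~p true, so F(~p) is not derivable.

No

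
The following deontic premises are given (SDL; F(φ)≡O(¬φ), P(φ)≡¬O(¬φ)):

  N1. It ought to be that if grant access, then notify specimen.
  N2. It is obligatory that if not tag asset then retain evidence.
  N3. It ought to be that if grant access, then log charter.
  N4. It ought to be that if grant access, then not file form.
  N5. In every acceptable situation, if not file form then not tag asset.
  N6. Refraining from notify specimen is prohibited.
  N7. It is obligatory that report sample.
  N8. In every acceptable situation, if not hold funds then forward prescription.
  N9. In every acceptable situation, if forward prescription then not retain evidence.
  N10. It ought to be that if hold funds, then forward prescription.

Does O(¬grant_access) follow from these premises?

Premises 8 and 10 are O(¬hold_funds → forward_prescription) and O(hold_funds → forward_prescription); every ideal world satisfies ¬hold_funds or hold_funds, so in either case forward_prescription holds — hence O(forward_prescription).
From O(forward_prescription) and premise 9, O(forward_prescription → ¬retain_evidence), we obtain O(¬retain_evidence).
The contrapositive of premise 2 (O(¬tag_asset → retain_evidence)) is O(¬retain_evidence → tag_asset), and O(¬retain_evidence) is already established, so O(tag_asset).
Premise 5, O(¬file_form → ¬tag_asset), contraposes to O(tag_asset → file_form); with O(tag_asset) we get O(file_form).
Premise 4, O(grant_access → ¬file_form), contraposes to O(file_form → ¬grant_access); with O(file_form) we get O(¬grant_access).
Premises 1, 3, 6, 7 do not contribute to this derivation.
So O(¬grant_access) follows.

Yes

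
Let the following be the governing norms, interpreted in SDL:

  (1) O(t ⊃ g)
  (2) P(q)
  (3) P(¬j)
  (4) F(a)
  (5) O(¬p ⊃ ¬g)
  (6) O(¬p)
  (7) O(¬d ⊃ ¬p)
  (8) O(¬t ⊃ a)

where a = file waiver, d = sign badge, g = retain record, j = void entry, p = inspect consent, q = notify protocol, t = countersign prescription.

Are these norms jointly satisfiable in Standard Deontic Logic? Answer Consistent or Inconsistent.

Inconsistent

Premise 6 states O(¬p) outright.
Premise 5 is O(¬p ⊃ ¬g); since O(¬p), deontic closure gives O(¬g).
Premise 1 is O(t ⊃ g); contrapositively O(¬g ⊃ ¬t). Since O(¬g) holds, K gives O(¬t).
Premise 8 is O(¬t ⊃ a); since O(¬t), deontic closure gives O(a).
But premise 4, F(a), means O(¬a).
We now have both O(a) and O(¬a) — a is simultaneously obligatory and forbidden, violating the D-axiom.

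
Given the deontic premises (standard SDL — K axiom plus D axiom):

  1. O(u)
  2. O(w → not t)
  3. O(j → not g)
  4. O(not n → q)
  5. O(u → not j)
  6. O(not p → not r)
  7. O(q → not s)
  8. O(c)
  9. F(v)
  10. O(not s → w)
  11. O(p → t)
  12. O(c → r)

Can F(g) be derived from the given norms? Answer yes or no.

Premise 3 is O(j → not g), but O(j) is not derivable from the premises, so it does not yield O(not g).
No other premise forces O(not g). An ideal world satisfying every premise can still have g true, so F(g) is not derivable.

No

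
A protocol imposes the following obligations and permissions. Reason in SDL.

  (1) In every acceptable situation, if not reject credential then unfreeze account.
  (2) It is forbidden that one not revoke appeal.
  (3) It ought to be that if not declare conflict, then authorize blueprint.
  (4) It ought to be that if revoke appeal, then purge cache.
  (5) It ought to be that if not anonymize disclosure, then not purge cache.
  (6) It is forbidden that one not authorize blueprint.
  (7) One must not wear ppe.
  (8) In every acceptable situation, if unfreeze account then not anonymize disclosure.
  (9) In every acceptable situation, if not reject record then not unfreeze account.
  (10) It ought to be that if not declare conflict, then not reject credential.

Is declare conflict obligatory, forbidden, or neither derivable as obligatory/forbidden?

Obligatory

F(¬revoke_appeal) at premise 2 means O(revoke_appeal).
From O(revoke_appeal) and premise 4, O(revoke_appeal → purge_cache), we obtain O(purge_cache).
Premise 5, O(¬anonymize_disclosure → ¬purge_cache), contraposes to O(purge_cache → anonymize_disclosure); with O(purge_cache) we get O(anonymize_disclosure).
The contrapositive of premise 8 (O(unfreeze_account → ¬anonymize_disclosure)) is O(anonymize_disclosure → ¬unfreeze_account), and O(anonymize_disclosure) is already established, so O(¬unfreeze_account).
Premise 1 is O(¬reject_credential → unfreeze_account); contrapositively O(¬unfreeze_account → reject_credential). Since O(¬unfreeze_account) holds, K gives O(reject_credential).
The contrapositive of premise 10 (O(¬declare_conflict → ¬reject_credential)) is O(reject_credential → declare_conflict), and O(reject_credential) is already established, so O(declare_conflict).
Premises 3, 6, 7, 9 do not contribute to this derivation.
Hence declare_conflict is obligatory.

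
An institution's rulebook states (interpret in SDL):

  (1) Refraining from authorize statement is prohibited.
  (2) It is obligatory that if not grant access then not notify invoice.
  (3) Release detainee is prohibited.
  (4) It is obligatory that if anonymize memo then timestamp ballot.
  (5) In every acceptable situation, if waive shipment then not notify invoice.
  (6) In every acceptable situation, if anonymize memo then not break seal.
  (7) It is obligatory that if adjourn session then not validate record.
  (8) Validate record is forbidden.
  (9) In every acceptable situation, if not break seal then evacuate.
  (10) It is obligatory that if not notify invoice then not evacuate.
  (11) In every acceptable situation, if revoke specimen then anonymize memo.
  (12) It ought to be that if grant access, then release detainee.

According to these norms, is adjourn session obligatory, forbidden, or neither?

Premise 7 is O(adjourn_session → ¬validate_record); even if O(¬validate_record) held, inferring O(adjourn_session) would be affirming the consequent — invalid.
No premise or chain of K-axiom applications forces O(adjourn_session), and none forces O(¬adjourn_session). So adjourn_session is neither obligatory nor forbidden under these norms.

Neither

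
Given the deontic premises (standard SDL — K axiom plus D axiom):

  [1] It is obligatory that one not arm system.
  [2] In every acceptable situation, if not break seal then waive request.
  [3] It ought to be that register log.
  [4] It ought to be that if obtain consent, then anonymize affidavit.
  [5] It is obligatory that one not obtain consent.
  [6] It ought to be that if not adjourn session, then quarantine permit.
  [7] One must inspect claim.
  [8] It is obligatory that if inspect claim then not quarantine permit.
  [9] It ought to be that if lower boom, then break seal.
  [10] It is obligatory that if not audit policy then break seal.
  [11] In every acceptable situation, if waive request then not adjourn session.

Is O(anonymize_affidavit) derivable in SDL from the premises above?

Premise 4 is O(obtain_consent → anonymize_affidavit), but O(obtain_consent) is not derivable from the premises, so it does not yield O(anonymize_affidavit).
No other premise forces O(anonymize_affidavit). An ideal world satisfying every premise can still have anonymize_affidavit false, so O(anonymize_affidavit) is not derivable.

No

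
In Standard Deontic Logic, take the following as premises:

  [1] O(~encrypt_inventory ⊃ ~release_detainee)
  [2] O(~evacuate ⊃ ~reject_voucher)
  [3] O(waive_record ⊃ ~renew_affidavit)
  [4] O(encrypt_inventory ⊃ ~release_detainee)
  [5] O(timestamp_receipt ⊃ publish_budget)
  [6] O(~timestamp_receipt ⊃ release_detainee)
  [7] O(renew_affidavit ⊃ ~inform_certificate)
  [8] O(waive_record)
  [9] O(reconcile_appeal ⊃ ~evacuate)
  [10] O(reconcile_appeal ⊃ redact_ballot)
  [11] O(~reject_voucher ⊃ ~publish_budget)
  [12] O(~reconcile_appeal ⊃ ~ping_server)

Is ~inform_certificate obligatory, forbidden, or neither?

Neither

Premise 7 is O(renew_affidavit ⊃ ~inform_certificate), but O(renew_affidavit) is not derivable from the premises, so it does not yield O(~inform_certificate).
No premise or chain of K-axiom applications forces O(~inform_certificate), and none forces O(inform_certificate). So ~inform_certificate is neither obligatory nor forbidden under these norms.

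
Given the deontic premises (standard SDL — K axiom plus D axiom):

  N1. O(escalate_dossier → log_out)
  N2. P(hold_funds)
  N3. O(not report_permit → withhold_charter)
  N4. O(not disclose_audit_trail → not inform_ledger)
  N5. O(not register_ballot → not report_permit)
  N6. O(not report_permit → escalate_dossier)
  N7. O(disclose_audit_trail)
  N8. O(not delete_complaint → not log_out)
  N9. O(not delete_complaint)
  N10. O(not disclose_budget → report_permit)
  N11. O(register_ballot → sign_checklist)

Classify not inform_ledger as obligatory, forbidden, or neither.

Neither

Premise 4 is O(not disclose_audit_trail → not inform_ledger), but O(not disclose_audit_trail) is not derivable from the premises, so it does not yield O(not inform_ledger).
No premise or chain of K-axiom applications forces O(not inform_ledger), and none forces O(inform_ledger). So not inform_ledger is neither obligatory nor forbidden under these norms.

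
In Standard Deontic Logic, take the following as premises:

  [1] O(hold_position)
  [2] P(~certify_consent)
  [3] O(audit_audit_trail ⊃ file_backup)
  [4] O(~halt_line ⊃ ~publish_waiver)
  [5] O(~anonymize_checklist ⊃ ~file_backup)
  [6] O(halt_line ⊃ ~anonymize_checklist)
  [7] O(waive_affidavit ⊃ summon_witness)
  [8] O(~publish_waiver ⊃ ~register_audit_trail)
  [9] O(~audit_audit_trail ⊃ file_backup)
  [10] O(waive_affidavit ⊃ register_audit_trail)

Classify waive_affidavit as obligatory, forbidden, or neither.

Premises 3 and 9 cover both cases: O(audit_audit_trail ⊃ file_backup) and O(~audit_audit_trail ⊃ file_backup). Since audit_audit_trail ∨ ~audit_audit_trail is a tautology, O(file_backup) follows.
Premise 5, O(~anonymize_checklist ⊃ ~file_backup), contraposes to O(file_backup ⊃ anonymize_checklist); with O(file_backup) we get O(anonymize_checklist).
Premise 6 is O(halt_line ⊃ ~anonymize_checklist); contrapositively O(anonymize_checklist ⊃ ~halt_line). Since O(anonymize_checklist) holds, K gives O(~halt_line).
From O(~halt_line) and premise 4, O(~halt_line ⊃ ~publish_waiver), we obtain O(~publish_waiver).
Applying K to premise 8 (O(~publish_waiver ⊃ ~register_audit_trail)) and O(~publish_waiver) yields O(~register_audit_trail).
Premise 10, O(waive_affidavit ⊃ register_audit_trail), contraposes to O(~register_audit_trail ⊃ ~waive_affidavit); with O(~register_audit_trail) we get O(~waive_affidavit).
Premises 1, 2, 7 do not contribute to this derivation.
Thus O(~waive_affidavit), which is F(waive_affidavit): waive_affidavit is forbidden.

Forbidden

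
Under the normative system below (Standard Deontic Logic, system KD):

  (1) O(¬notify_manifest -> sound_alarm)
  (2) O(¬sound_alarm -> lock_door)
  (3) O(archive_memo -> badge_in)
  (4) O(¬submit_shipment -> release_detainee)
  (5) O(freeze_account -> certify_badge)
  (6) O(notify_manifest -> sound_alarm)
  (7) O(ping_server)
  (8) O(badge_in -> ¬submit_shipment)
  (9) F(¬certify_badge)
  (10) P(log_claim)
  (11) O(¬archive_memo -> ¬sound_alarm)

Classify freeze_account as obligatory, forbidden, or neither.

Neither

Premise 5 is O(freeze_account -> certify_badge); even if O(certify_badge) held, inferring O(freeze_account) would be affirming the consequent — invalid.
No premise or chain of K-axiom applications forces O(freeze_account), and none forces O(¬freeze_account). So freeze_account is neither obligatory nor forbidden under these norms.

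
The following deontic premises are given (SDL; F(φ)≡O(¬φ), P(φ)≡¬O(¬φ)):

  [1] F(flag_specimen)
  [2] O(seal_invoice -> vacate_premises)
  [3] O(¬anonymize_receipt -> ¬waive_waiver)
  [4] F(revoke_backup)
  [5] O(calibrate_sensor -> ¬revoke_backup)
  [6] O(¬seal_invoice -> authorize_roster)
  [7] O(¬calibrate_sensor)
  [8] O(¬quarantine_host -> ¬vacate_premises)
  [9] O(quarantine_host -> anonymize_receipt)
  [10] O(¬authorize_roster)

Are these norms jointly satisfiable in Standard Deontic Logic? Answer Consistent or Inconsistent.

Premise 5 is O(calibrate_sensor -> ¬revoke_backup); even if O(¬revoke_backup) held, inferring O(calibrate_sensor) would be affirming the consequent — invalid.
So O(calibrate_sensor) is not derivable, and the apparent clash with O(¬calibrate_sensor) does not arise.
A world satisfying every obligation exists (e.g. anonymize_receipt=true, authorize_roster=false, calibrate_sensor=false, flag_specimen=false, quarantine_host=true, revoke_backup=false, seal_invoice=true, vacate_premises=true, waive_waiver=false); no atom is both obligatory and forbidden, so the set is consistent.

Consistent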